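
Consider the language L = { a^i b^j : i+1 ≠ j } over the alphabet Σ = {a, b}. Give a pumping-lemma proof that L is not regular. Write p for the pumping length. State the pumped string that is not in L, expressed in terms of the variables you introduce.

Assume L is regular; let p be its pumping constant.
Choose w = a^p b^{p+p!+1}. Since p ≠ (p+p!+1)-1 = p+p!, w ∈ L; and |w| ≥ p.
By the pumping lemma, w = xyz with |xy| ≤ p and |y| > 0.
Since the first p symbols of w are all a's and |xy| ≤ p, y lies entirely in the leading a-block: y = a^k for some k with 1 ≤ k ≤ p.
Since 1 ≤ k ≤ p, k divides p!; set t = 1 + p!/k. Then xy^t z has p + (p!/k)·k = p + p! copies of a. Now the a-count is p+p! and (b-count)-1 = (p+p!+1)-1 = p+p!, so i+1 ≠ j fails. So xy^t z = a^{p+p!} b^{p+p!+1} ∉ L.
This is a contradiction; hence L is not regular.

a^{p+p!} b^{p+p!+1}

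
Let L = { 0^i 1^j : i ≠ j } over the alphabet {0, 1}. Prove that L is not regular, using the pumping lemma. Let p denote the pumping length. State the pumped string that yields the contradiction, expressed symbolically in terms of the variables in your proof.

0^{p+p!} 1^{p+p!}

Assume L is regular. Let p be the pumping length given by the pumping lemma.
Choose w = 0^p 1^{p+p!}. Since p ≠ p+p!, w ∈ L; and |w| ≥ p.
The pumping lemma gives a decomposition w = xyz where |xy| ≤ p and |y| ≥ 1.
Because |xy| ≤ p and w begins with p copies of 0, we have y = 0^k with 1 ≤ k ≤ p.
Since 1 ≤ k ≤ p, k divides p!; set t = 1 + p!/k. Then xy^t z has p + (p!/k)·k = p + p! copies of 0. Now the 0-count equals the 1-count, so i ≠ j fails. So xy^t z = 0^{p+p!} 1^{p+p!} ∉ L.
This is a contradiction; hence L is not regular.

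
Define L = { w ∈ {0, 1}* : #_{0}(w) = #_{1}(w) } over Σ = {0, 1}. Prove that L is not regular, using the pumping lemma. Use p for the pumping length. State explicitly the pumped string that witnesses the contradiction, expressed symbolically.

Assume L is regular. Let p be the pumping length given by the pumping lemma.
Choose w = 0^p 1^p ∈ L with |w| = 2p ≥ p.
By the pumping lemma, w = xyz with |xy| ≤ p and |y| ≥ 1.
Because |xy| ≤ p and w begins with p copies of 0, we have y = 0^k with 1 ≤ k ≤ p.
Pump with i = 2: xy^2z = 0^{p+k} 1^p has p+k occurrences of 0 but only p of 1. Since k ≥ 1 the counts differ, so xy^2z ∉ L.
This contradicts the pumping lemma, so L is not regular.

0^{p+k} 1^p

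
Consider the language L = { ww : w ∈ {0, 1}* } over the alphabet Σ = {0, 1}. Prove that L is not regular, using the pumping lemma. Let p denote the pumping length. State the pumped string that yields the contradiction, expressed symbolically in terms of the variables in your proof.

0^{p+k} 1^p 0^p 1^p

Toward a contradiction, assume L is regular with pumping length p.
Take w = 0^p 1^p 0^p 1^p = uu where u = 0^p1^p; then w ∈ L and |w| = 4p ≥ p.
The pumping lemma gives a decomposition w = xyz where |xy| ≤ p and |y| ≥ 1.
Because |xy| ≤ p and w begins with p copies of 0, we have y = 0^k with 1 ≤ k ≤ p.
Pump with i = 2: xy^2z = 0^{p+k} 1^p 0^p 1^p, of length 4p+k. Suppose this equals vv. The string starts with 0 and ends with 1, so v does too; thus the boundary between the two copies of v is a 1→0 transition. There is exactly one such transition, at position 2p+k, so |v| = 2p+k and |vv| = 4p+2k ≠ 4p+k since k ≥ 1. So xy^2z ∉ L.
This contradicts the pumping lemma, so L is not regular.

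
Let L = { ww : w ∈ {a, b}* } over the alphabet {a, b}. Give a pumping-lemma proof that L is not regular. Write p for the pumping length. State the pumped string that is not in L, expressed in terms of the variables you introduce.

Toward a contradiction, assume L is regular with pumping length p.
Take w = a^p b^p a^p b^p = uu where u = a^pb^p; then w ∈ L and |w| = 4p ≥ p.
By the pumping lemma, w = xyz with |xy| ≤ p and |y| > 0.
The first p characters of w are a's, so xy (and hence y) consists only of a's. Write y = a^k, 1 ≤ k ≤ p.
Pump with i = 2: xy^2z = a^{p+k} b^p a^p b^p, of length 4p+k. Suppose this equals vv. The string starts with a and ends with b, so v does too; thus the boundary between the two copies of v is a b→a transition. There is exactly one such transition, at position 2p+k, so |v| = 2p+k and |vv| = 4p+2k ≠ 4p+k since k ≥ 1. So xy^2z ∉ L.
This is a contradiction; hence L is not regular.

a^{p+k} b^p a^p b^p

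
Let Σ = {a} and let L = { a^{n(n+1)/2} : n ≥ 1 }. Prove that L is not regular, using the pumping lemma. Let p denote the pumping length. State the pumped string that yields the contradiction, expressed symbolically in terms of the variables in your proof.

Toward a contradiction, assume L is regular with pumping length p.
Take w = a^{p(p+1)/2} ∈ L with |w| = p(p+1)/2 ≥ p.
By the pumping lemma, w = xyz with |xy| ≤ p and |y| ≥ 1.
Then y = a^k for some k with 1 ≤ k ≤ p.
Pump with i = 2: xy^2z = a^{p(p+1)/2+k}. Since 1 ≤ k ≤ p, p(p+1)/2 < p(p+1)/2+k ≤ p(p+1)/2+p < (p+1)(p+2)/2, so p(p+1)/2+k is strictly between consecutive triangular numbers. So xy^2z ∉ L.
This is a contradiction; hence L is not regular.

a^{p(p+1)/2+k}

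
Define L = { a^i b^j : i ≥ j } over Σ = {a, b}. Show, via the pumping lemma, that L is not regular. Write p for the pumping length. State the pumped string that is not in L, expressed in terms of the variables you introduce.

Assume L is regular; let p be its pumping constant.
Choose w = a^p b^p ∈ L, with |w| = 2p ≥ p.
By the pumping lemma, w = xyz with |xy| ≤ p and |y| > 0.
The first p characters of w are a's, so xy (and hence y) consists only of a's. Write y = a^k, 1 ≤ k ≤ p.
Consider xy^0z = xz = a^{p-k} b^p. Since k ≥ 1, the a-count p-k is less than p, so i ≥ j fails; thus xz ∉ L.
This contradicts the pumping lemma, so L is not regular.

a^{p-k} b^p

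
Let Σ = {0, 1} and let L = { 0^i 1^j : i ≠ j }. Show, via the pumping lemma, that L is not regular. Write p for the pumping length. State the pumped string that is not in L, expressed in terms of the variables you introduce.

0^{p+p!} 1^{p+p!}

Suppose for contradiction that L is regular, and let p be the pumping length.
Choose w = 0^p 1^{p+p!}. Since p ≠ p+p!, w ∈ L; and |w| ≥ p.
By the pumping lemma, w = xyz with |xy| ≤ p and y is nonempty.
Because |xy| ≤ p and w begins with p copies of 0, we have y = 0^k with 1 ≤ k ≤ p.
Since 1 ≤ k ≤ p, k divides p!; set t = 1 + p!/k. Then xy^t z has p + (p!/k)·k = p + p! copies of 0. Now the 0-count equals the 1-count, so i ≠ j fails. So xy^t z = 0^{p+p!} 1^{p+p!} ∉ L.
This contradicts the pumping lemma, so L is not regular.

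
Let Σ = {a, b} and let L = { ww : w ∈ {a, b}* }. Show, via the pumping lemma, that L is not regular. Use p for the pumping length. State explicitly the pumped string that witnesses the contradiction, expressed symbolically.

Assume L is regular; let p be its pumping constant.
Take w = a^p b^p a^p b^p = uu where u = a^pb^p; then w ∈ L and |w| = 4p ≥ p.
Write w = xyz as guaranteed by the lemma, with |xy| ≤ p and |y| > 0.
The first p characters of w are a's, so xy (and hence y) consists only of a's. Write y = a^k, 1 ≤ k ≤ p.
Pump with i = 2: xy^2z = a^{p+k} b^p a^p b^p, of length 4p+k. Suppose this equals vv. The string starts with a and ends with b, so v does too; thus the boundary between the two copies of v is a b→a transition. There is exactly one such transition, at position 2p+k, so |v| = 2p+k and |vv| = 4p+2k ≠ 4p+k since k ≥ 1. So xy^2z ∉ L.
This is a contradiction; hence L is not regular.

a^{p+k} b^p a^p b^p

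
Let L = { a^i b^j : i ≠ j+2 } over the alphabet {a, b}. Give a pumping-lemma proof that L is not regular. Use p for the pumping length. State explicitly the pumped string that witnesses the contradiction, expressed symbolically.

a^{p+p!} b^{p+p!-2}

Assume L is regular. Let p be the pumping length given by the pumping lemma.
Choose w = a^p b^{p+p!-2}. Since p ≠ (p+p!-2)+2 = p+p!, w ∈ L; and |w| ≥ p.
Write w = xyz as guaranteed by the lemma, with |xy| ≤ p and y is nonempty.
The first p characters of w are a's, so xy (and hence y) consists only of a's. Write y = a^k, 1 ≤ k ≤ p.
Since 1 ≤ k ≤ p, k divides p!; set t = 1 + p!/k. Then xy^t z has p + (p!/k)·k = p + p! copies of a. Now the a-count is p+p! and (b-count)+2 = (p+p!-2)+2 = p+p!, so i ≠ j+2 fails. So xy^t z = a^{p+p!} b^{p+p!-2} ∉ L.
Contradiction. Therefore L is not regular.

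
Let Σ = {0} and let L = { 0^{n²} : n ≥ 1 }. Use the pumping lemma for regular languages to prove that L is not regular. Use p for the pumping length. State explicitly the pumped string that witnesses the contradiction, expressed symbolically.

0^{p²+k}

Toward a contradiction, assume L is regular with pumping length p.
Take w = 0^{p²} ∈ L with |w| = p² ≥ p.
By the pumping lemma, w = xyz with |xy| ≤ p and y is nonempty.
Then y = 0^k for some k with 1 ≤ k ≤ p.
Pump with i = 2: xy^2z = 0^{p²+k}. Since 1 ≤ k ≤ p, p² < p²+k ≤ p²+p < (p+1)², so p²+k lies strictly between consecutive squares and is not a perfect square. So xy^2z ∉ L.
Contradiction. Therefore L is not regular.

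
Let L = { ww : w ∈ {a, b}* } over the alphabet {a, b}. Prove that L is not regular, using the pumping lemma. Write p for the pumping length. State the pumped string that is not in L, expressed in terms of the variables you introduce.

Suppose for contradiction that L is regular, and let p be the pumping length.
Take w = a^p b^p a^p b^p = uu where u = a^pb^p; then w ∈ L and |w| = 4p ≥ p.
By the pumping lemma, w = xyz with |xy| ≤ p and |y| ≥ 1.
Because |xy| ≤ p and w begins with p copies of a, we have y = a^k with 1 ≤ k ≤ p.
Pump with i = 2: xy^2z = a^{p+k} b^p a^p b^p, of length 4p+k. Suppose this equals vv. The string starts with a and ends with b, so v does too; thus the boundary between the two copies of v is a b→a transition. There is exactly one such transition, at position 2p+k, so |v| = 2p+k and |vv| = 4p+2k ≠ 4p+k since k ≥ 1. So xy^2z ∉ L.
This contradicts the pumping lemma, so L is not regular.

a^{p+k} b^p a^p b^p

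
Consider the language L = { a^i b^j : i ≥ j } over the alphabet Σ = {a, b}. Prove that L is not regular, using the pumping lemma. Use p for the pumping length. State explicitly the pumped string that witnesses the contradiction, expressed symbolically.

Suppose for contradiction that L is regular, and let p be the pumping length.
Choose w = a^p b^p ∈ L, with |w| = 2p ≥ p.
Write w = xyz as guaranteed by the lemma, with |xy| ≤ p and |y| ≥ 1.
Since the first p symbols of w are all a's and |xy| ≤ p, y lies entirely in the leading a-block: y = a^k for some k with 1 ≤ k ≤ p.
Consider xy^0z = xz = a^{p-k} b^p. Since k ≥ 1, the a-count p-k is less than p, so i ≥ j fails; thus xz ∉ L.
This contradicts the pumping lemma, so L is not regular.

a^{p-k} b^p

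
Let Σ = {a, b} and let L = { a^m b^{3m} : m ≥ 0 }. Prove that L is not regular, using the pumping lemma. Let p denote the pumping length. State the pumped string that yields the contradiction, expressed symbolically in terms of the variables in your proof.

a^{p+k} b^{3p}

Toward a contradiction, assume L is regular with pumping length p.
Choose w = a^p b^{3p}, which is in L with |w| = 4p ≥ p.
The pumping lemma gives a decomposition w = xyz where |xy| ≤ p and |y| ≥ 1.
Because |xy| ≤ p and w begins with p copies of a, we have y = a^k with 1 ≤ k ≤ p.
Pump with i = 2: xy^2z = a^{p+k} b^{3p}. For this to lie in L we would need 3p = 3(p+k), which forces k = 0. But k ≥ 1, so xy^2z ∉ L.
Contradiction. Therefore L is not regular.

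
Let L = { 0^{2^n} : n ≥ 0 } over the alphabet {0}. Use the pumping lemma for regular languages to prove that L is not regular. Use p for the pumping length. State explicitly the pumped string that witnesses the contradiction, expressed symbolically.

Suppose for contradiction that L is regular, and let p be the pumping length.
Take w = 0^{2^p} ∈ L with |w| = 2^p ≥ p.
By the pumping lemma, w = xyz with |xy| ≤ p and |y| > 0.
Then y = 0^k for some k with 1 ≤ k ≤ p.
Pump with i = 2: xy^2z = 0^{2^p+k}. Since 1 ≤ k ≤ p < 2^p, we have 2^p < 2^p+k < 2^{p+1}, so 2^p+k is not a power of 2. So xy^2z ∉ L.
Contradiction. Therefore L is not regular.

0^{2^p+k}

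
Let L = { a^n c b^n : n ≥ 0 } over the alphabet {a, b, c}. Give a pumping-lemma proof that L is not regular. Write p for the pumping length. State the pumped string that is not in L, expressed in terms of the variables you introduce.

a^{p+k} c b^p

Assume L is regular. Let p be the pumping length given by the pumping lemma.
Take w = a^p c b^p ∈ L with |w| = 2p+1 ≥ p.
Write w = xyz as guaranteed by the lemma, with |xy| ≤ p and |y| ≥ 1.
The first p characters of w are a's, so xy (and hence y) consists only of a's. Write y = a^k, 1 ≤ k ≤ p.
Pump with i = 2: xy^2z = a^{p+k} c b^p, which would require p+k = p. But k ≥ 1, so xy^2z ∉ L.
This contradicts the pumping lemma, so L is not regular.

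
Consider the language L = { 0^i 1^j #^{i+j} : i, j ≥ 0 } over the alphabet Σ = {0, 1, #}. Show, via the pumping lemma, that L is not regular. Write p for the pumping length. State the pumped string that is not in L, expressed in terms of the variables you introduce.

Assume L is regular; let p be its pumping constant.
Take w = 0^p 1^p #^{2p} ∈ L (with i=j=p, i+j=2p), |w| = 4p ≥ p.
By the pumping lemma, w = xyz with |xy| ≤ p and |y| ≥ 1.
Since the first p symbols of w are all 0's and |xy| ≤ p, y lies entirely in the leading 0-block: y = 0^k for some k with 1 ≤ k ≤ p.
Consider xy^2z = 0^{p+k} 1^p #^{2p}. Now the 0- and 1-counts sum to 2p+k, but the #-count is 2p ≠ 2p+k. So xy^2z ∉ L.
Contradiction. Therefore L is not regular.

0^{p+k} 1^p #^{2p}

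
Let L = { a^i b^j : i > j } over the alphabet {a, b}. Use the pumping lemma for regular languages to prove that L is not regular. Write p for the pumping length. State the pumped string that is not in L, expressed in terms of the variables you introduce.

Assume L is regular. Let p be the pumping length given by the pumping lemma.
Choose w = a^{p+1} b^p ∈ L, with |w| = 2p+1 ≥ p.
Write w = xyz as guaranteed by the lemma, with |xy| ≤ p and |y| > 0.
Because |xy| ≤ p and w begins with p copies of a, we have y = a^k with 1 ≤ k ≤ p.
Consider xy^0z = xz = a^{p+1-k} b^p. Since k ≥ 1, the a-count p+1-k is at most p, so i > j fails; thus xz ∉ L.
Contradiction. Therefore L is not regular.

a^{p+1-k} b^p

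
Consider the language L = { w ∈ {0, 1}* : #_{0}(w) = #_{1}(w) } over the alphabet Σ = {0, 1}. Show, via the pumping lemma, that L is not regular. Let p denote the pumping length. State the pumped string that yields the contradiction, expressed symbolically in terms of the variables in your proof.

Suppose for contradiction that L is regular, and let p be the pumping length.
Choose w = 0^p 1^p ∈ L with |w| = 2p ≥ p.
Write w = xyz as guaranteed by the lemma, with |xy| ≤ p and |y| > 0.
The first p characters of w are 0's, so xy (and hence y) consists only of 0's. Write y = 0^k, 1 ≤ k ≤ p.
Pump with i = 2: xy^2z = 0^{p+k} 1^p has p+k occurrences of 0 but only p of 1. Since k ≥ 1 the counts differ, so xy^2z ∉ L.
Contradiction. Therefore L is not regular.

0^{p+k} 1^p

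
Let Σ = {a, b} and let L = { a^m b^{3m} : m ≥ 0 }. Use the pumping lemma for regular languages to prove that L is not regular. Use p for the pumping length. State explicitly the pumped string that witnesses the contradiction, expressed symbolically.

a^{p+k} b^{3p}

Toward a contradiction, assume L is regular with pumping length p.
Let w = a^p b^{3p} ∈ L; note |w| = 4p ≥ p.
The pumping lemma gives a decomposition w = xyz where |xy| ≤ p and y is nonempty.
Because |xy| ≤ p and w begins with p copies of a, we have y = a^k with 1 ≤ k ≤ p.
Pump with i = 2: xy^2z = a^{p+k} b^{3p}. For this to lie in L we would need 3p = 3(p+k), which forces k = 0. But k ≥ 1, so xy^2z ∉ L.
This is a contradiction; hence L is not regular.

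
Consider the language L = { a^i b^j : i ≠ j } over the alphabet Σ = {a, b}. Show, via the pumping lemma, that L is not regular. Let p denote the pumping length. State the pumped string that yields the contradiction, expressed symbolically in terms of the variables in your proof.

Assume L is regular. Let p be the pumping length given by the pumping lemma.
Choose w = a^p b^{p+p!}. Since p ≠ p+p!, w ∈ L; and |w| ≥ p.
The pumping lemma gives a decomposition w = xyz where |xy| ≤ p and |y| > 0.
Because |xy| ≤ p and w begins with p copies of a, we have y = a^k with 1 ≤ k ≤ p.
Since 1 ≤ k ≤ p, k divides p!; set t = 1 + p!/k. Then xy^t z has p + (p!/k)·k = p + p! copies of a. Now the a-count equals the b-count, so i ≠ j fails. So xy^t z = a^{p+p!} b^{p+p!} ∉ L.
This is a contradiction; hence L is not regular.

a^{p+p!} b^{p+p!}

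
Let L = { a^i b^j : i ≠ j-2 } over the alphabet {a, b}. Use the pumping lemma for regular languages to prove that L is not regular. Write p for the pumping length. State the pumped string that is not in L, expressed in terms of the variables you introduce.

Toward a contradiction, assume L is regular with pumping length p.
Choose w = a^p b^{p+p!+2}. Since p ≠ (p+p!+2)-2 = p+p!, w ∈ L; and |w| ≥ p.
Write w = xyz as guaranteed by the lemma, with |xy| ≤ p and y is nonempty.
The first p characters of w are a's, so xy (and hence y) consists only of a's. Write y = a^k, 1 ≤ k ≤ p.
Since 1 ≤ k ≤ p, k divides p!; set t = 1 + p!/k. Then xy^t z has p + (p!/k)·k = p + p! copies of a. Now the a-count is p+p! and (b-count)-2 = (p+p!+2)-2 = p+p!, so i ≠ j-2 fails. So xy^t z = a^{p+p!} b^{p+p!+2} ∉ L.
This contradicts the pumping lemma, so L is not regular.

a^{p+p!} b^{p+p!+2}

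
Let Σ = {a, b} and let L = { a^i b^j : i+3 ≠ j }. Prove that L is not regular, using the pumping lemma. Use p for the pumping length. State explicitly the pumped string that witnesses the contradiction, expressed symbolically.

Toward a contradiction, assume L is regular with pumping length p.
Choose w = a^p b^{p+p!+3}. Since p ≠ (p+p!+3)-3 = p+p!, w ∈ L; and |w| ≥ p.
By the pumping lemma, w = xyz with |xy| ≤ p and |y| ≥ 1.
Since the first p symbols of w are all a's and |xy| ≤ p, y lies entirely in the leading a-block: y = a^k for some k with 1 ≤ k ≤ p.
Since 1 ≤ k ≤ p, k divides p!; set t = 1 + p!/k. Then xy^t z has p + (p!/k)·k = p + p! copies of a. Now the a-count is p+p! and (b-count)-3 = (p+p!+3)-3 = p+p!, so i+3 ≠ j fails. So xy^t z = a^{p+p!} b^{p+p!+3} ∉ L.
This is a contradiction; hence L is not regular.

a^{p+p!} b^{p+p!+3}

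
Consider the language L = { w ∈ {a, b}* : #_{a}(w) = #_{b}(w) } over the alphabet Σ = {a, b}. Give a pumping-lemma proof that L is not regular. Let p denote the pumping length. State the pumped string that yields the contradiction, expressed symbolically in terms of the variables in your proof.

a^{p+k} b^p

Assume L is regular; let p be its pumping constant.
Choose w = a^p b^p ∈ L with |w| = 2p ≥ p.
Write w = xyz as guaranteed by the lemma, with |xy| ≤ p and |y| > 0.
The first p characters of w are a's, so xy (and hence y) consists only of a's. Write y = a^k, 1 ≤ k ≤ p.
Pump with i = 2: xy^2z = a^{p+k} b^p has p+k occurrences of a but only p of b. Since k ≥ 1 the counts differ, so xy^2z ∉ L.
This contradicts the pumping lemma, so L is not regular.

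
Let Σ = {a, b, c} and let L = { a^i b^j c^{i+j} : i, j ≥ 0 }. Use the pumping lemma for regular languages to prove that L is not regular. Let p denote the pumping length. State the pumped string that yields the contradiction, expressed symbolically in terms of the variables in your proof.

Toward a contradiction, assume L is regular with pumping length p.
Take w = a^p b^p c^{2p} ∈ L (with i=j=p, i+j=2p), |w| = 4p ≥ p.
The pumping lemma gives a decomposition w = xyz where |xy| ≤ p and y is nonempty.
Since the first p symbols of w are all a's and |xy| ≤ p, y lies entirely in the leading a-block: y = a^k for some k with 1 ≤ k ≤ p.
Consider xy^2z = a^{p+k} b^p c^{2p}. Now the a- and b-counts sum to 2p+k, but the c-count is 2p ≠ 2p+k. So xy^2z ∉ L.
This contradicts the pumping lemma, so L is not regular.

a^{p+k} b^p c^{2p}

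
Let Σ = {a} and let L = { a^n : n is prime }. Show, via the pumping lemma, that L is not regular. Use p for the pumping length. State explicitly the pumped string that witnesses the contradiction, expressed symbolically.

a^{q(1+k)}

Toward a contradiction, assume L is regular with pumping length p.
Let q be a prime with q ≥ p+2 (infinitely many primes exist), and take w = a^q ∈ L with |w| = q ≥ p.
The pumping lemma gives a decomposition w = xyz where |xy| ≤ p and |y| > 0.
Then y = a^k for some k with 1 ≤ k ≤ p.
Since 1 ≤ k ≤ p, |xz| = q-k. Pump with i = q+1: |xy^{q+1}z| = (q-k)+(q+1)k = q+qk = q(1+k), which is composite (both factors ≥ 2). So xy^{q+1}z = a^{q(1+k)} ∉ L.
This contradicts the pumping lemma, so L is not regular.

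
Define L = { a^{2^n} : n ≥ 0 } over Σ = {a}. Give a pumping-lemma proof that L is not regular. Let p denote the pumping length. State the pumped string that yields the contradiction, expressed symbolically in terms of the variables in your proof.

a^{2^p+k}

Assume L is regular. Let p be the pumping length given by the pumping lemma.
Take w = a^{2^p} ∈ L with |w| = 2^p ≥ p.
The pumping lemma gives a decomposition w = xyz where |xy| ≤ p and |y| > 0.
Then y = a^k for some k with 1 ≤ k ≤ p.
Pump with i = 2: xy^2z = a^{2^p+k}. Since 1 ≤ k ≤ p < 2^p, we have 2^p < 2^p+k < 2^{p+1}, so 2^p+k is not a power of 2. So xy^2z ∉ L.
This contradicts the pumping lemma, so L is not regular.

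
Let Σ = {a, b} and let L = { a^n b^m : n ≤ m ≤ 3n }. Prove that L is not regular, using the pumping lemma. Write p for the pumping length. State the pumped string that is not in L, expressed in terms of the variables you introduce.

Toward a contradiction, assume L is regular with pumping length p.
Take w = a^p b^p ∈ L (since p ≤ p ≤ 3p), with |w| = 2p ≥ p.
By the pumping lemma, w = xyz with |xy| ≤ p and |y| ≥ 1.
The first p characters of w are a's, so xy (and hence y) consists only of a's. Write y = a^k, 1 ≤ k ≤ p.
Pump with i = 2: xy^2z = a^{p+k} b^p. Now n = p+k > p = m, so the condition n ≤ m fails. Thus xy^2z ∉ L.
This is a contradiction; hence L is not regular.

a^{p+k} b^p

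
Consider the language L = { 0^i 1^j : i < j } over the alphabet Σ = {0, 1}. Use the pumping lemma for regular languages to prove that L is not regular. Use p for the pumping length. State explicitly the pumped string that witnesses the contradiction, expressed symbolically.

0^{p+k} 1^{p+1}

Assume L is regular; let p be its pumping constant.
Choose w = 0^p 1^{p+1} ∈ L, with |w| = 2p+1 ≥ p.
By the pumping lemma, w = xyz with |xy| ≤ p and y is nonempty.
Since the first p symbols of w are all 0's and |xy| ≤ p, y lies entirely in the leading 0-block: y = 0^k for some k with 1 ≤ k ≤ p.
Consider xy^2z = 0^{p+k} 1^{p+1}. Since k ≥ 1, the 0-count p+k is at least p+1, so i < j fails; thus xy^2z ∉ L.
This contradicts the pumping lemma, so L is not regular.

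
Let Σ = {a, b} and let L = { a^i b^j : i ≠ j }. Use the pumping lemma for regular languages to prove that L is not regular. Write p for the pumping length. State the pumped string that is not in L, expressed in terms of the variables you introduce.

Assume L is regular. Let p be the pumping length given by the pumping lemma.
Choose w = a^p b^{p+p!}. Since p ≠ p+p!, w ∈ L; and |w| ≥ p.
By the pumping lemma, w = xyz with |xy| ≤ p and y is nonempty.
Because |xy| ≤ p and w begins with p copies of a, we have y = a^k with 1 ≤ k ≤ p.
Since 1 ≤ k ≤ p, k divides p!; set t = 1 + p!/k. Then xy^t z has p + (p!/k)·k = p + p! copies of a. Now the a-count equals the b-count, so i ≠ j fails. So xy^t z = a^{p+p!} b^{p+p!} ∉ L.
Contradiction. Therefore L is not regular.

a^{p+p!} b^{p+p!}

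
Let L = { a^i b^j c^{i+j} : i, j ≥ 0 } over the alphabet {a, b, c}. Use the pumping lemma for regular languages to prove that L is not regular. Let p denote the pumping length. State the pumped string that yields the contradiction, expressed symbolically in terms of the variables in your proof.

a^{p+k} b^p c^{2p}

Toward a contradiction, assume L is regular with pumping length p.
Take w = a^p b^p c^{2p} ∈ L (with i=j=p, i+j=2p), |w| = 4p ≥ p.
Write w = xyz as guaranteed by the lemma, with |xy| ≤ p and y is nonempty.
Because |xy| ≤ p and w begins with p copies of a, we have y = a^k with 1 ≤ k ≤ p.
Consider xy^2z = a^{p+k} b^p c^{2p}. Now the a- and b-counts sum to 2p+k, but the c-count is 2p ≠ 2p+k. So xy^2z ∉ L.
This contradicts the pumping lemma, so L is not regular.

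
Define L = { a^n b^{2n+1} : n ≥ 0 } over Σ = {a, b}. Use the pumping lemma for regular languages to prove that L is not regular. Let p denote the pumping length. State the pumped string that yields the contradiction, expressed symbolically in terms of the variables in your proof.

a^{p+k} b^{2p+1}

Toward a contradiction, assume L is regular with pumping length p.
Choose w = a^p b^{2p+1}, which is in L with |w| = 3p+1 ≥ p.
Write w = xyz as guaranteed by the lemma, with |xy| ≤ p and |y| > 0.
Since the first p symbols of w are all a's and |xy| ≤ p, y lies entirely in the leading a-block: y = a^k for some k with 1 ≤ k ≤ p.
Pump with i = 2: xy^2z = a^{p+k} b^{2p+1}. For this to lie in L we would need 2p+1 = 2(p+k)+1, which forces k = 0. But k ≥ 1, so xy^2z ∉ L.
Contradiction. Therefore L is not regular.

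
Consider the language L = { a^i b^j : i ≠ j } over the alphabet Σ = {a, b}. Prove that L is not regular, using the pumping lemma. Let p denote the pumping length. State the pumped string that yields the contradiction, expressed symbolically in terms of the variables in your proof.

Toward a contradiction, assume L is regular with pumping length p.
Choose w = a^p b^{p+p!}. Since p ≠ p+p!, w ∈ L; and |w| ≥ p.
By the pumping lemma, w = xyz with |xy| ≤ p and |y| > 0.
The first p characters of w are a's, so xy (and hence y) consists only of a's. Write y = a^k, 1 ≤ k ≤ p.
Since 1 ≤ k ≤ p, k divides p!; set t = 1 + p!/k. Then xy^t z has p + (p!/k)·k = p + p! copies of a. Now the a-count equals the b-count, so i ≠ j fails. So xy^t z = a^{p+p!} b^{p+p!} ∉ L.
This is a contradiction; hence L is not regular.

a^{p+p!} b^{p+p!}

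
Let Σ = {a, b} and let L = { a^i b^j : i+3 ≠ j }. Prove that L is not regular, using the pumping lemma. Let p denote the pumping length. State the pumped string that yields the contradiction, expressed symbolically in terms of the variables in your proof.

Suppose for contradiction that L is regular, and let p be the pumping length.
Choose w = a^p b^{p+p!+3}. Since p ≠ (p+p!+3)-3 = p+p!, w ∈ L; and |w| ≥ p.
Write w = xyz as guaranteed by the lemma, with |xy| ≤ p and |y| ≥ 1.
Since the first p symbols of w are all a's and |xy| ≤ p, y lies entirely in the leading a-block: y = a^k for some k with 1 ≤ k ≤ p.
Since 1 ≤ k ≤ p, k divides p!; set t = 1 + p!/k. Then xy^t z has p + (p!/k)·k = p + p! copies of a. Now the a-count is p+p! and (b-count)-3 = (p+p!+3)-3 = p+p!, so i+3 ≠ j fails. So xy^t z = a^{p+p!} b^{p+p!+3} ∉ L.
Contradiction. Therefore L is not regular.

a^{p+p!} b^{p+p!+3}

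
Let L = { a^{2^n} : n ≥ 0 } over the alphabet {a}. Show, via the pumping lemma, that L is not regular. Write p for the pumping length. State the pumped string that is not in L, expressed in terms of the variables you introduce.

Suppose for contradiction that L is regular, and let p be the pumping length.
Take w = a^{2^p} ∈ L with |w| = 2^p ≥ p.
Write w = xyz as guaranteed by the lemma, with |xy| ≤ p and |y| ≥ 1.
Then y = a^k for some k with 1 ≤ k ≤ p.
Pump with i = 2: xy^2z = a^{2^p+k}. Since 1 ≤ k ≤ p < 2^p, we have 2^p < 2^p+k < 2^{p+1}, so 2^p+k is not a power of 2. So xy^2z ∉ L.
This is a contradiction; hence L is not regular.

a^{2^p+k}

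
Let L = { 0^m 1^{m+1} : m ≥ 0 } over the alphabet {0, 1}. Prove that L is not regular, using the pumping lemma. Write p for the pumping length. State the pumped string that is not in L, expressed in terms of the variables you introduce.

Assume L is regular. Let p be the pumping length given by the pumping lemma.
Let w = 0^p 1^{p+1} ∈ L; note |w| = 2p+1 ≥ p.
The pumping lemma gives a decomposition w = xyz where |xy| ≤ p and |y| ≥ 1.
Because |xy| ≤ p and w begins with p copies of 0, we have y = 0^k with 1 ≤ k ≤ p.
Pump with i = 2: xy^2z = 0^{p+k} 1^{p+1}. For this to lie in L we would need p+1 = (p+k)+1, which forces k = 0. But k ≥ 1, so xy^2z ∉ L.
Contradiction. Therefore L is not regular.

0^{p+k} 1^{p+1}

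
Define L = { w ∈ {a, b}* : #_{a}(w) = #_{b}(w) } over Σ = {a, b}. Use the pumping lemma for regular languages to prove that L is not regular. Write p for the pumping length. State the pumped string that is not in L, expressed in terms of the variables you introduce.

a^{p+k} b^p

Suppose for contradiction that L is regular, and let p be the pumping length.
Choose w = a^p b^p ∈ L with |w| = 2p ≥ p.
By the pumping lemma, w = xyz with |xy| ≤ p and |y| > 0.
Since the first p symbols of w are all a's and |xy| ≤ p, y lies entirely in the leading a-block: y = a^k for some k with 1 ≤ k ≤ p.
Pump with i = 2: xy^2z = a^{p+k} b^p has p+k occurrences of a but only p of b. Since k ≥ 1 the counts differ, so xy^2z ∉ L.
This is a contradiction; hence L is not regular.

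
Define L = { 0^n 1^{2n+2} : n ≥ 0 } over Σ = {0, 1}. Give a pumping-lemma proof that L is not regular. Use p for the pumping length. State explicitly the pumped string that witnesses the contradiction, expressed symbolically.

Suppose for contradiction that L is regular, and let p be the pumping length.
Let w = 0^p 1^{2p+2} ∈ L; note |w| = 3p+2 ≥ p.
By the pumping lemma, w = xyz with |xy| ≤ p and y is nonempty.
The first p characters of w are 0's, so xy (and hence y) consists only of 0's. Write y = 0^k, 1 ≤ k ≤ p.
Pump with i = 2: xy^2z = 0^{p+k} 1^{2p+2}. For this to lie in L we would need 2p+2 = 2(p+k)+2, which forces k = 0. But k ≥ 1, so xy^2z ∉ L.
This is a contradiction; hence L is not regular.

0^{p+k} 1^{2p+2}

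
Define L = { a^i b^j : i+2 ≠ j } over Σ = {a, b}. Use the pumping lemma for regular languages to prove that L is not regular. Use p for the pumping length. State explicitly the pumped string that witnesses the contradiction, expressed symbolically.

Toward a contradiction, assume L is regular with pumping length p.
Choose w = a^p b^{p+p!+2}. Since p ≠ (p+p!+2)-2 = p+p!, w ∈ L; and |w| ≥ p.
The pumping lemma gives a decomposition w = xyz where |xy| ≤ p and |y| > 0.
Since the first p symbols of w are all a's and |xy| ≤ p, y lies entirely in the leading a-block: y = a^k for some k with 1 ≤ k ≤ p.
Since 1 ≤ k ≤ p, k divides p!; set t = 1 + p!/k. Then xy^t z has p + (p!/k)·k = p + p! copies of a. Now the a-count is p+p! and (b-count)-2 = (p+p!+2)-2 = p+p!, so i+2 ≠ j fails. So xy^t z = a^{p+p!} b^{p+p!+2} ∉ L.
This contradicts the pumping lemma, so L is not regular.

a^{p+p!} b^{p+p!+2}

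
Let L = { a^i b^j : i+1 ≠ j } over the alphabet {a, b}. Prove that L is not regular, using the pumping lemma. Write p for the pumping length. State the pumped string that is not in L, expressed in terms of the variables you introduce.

a^{p+p!} b^{p+p!+1}

Suppose for contradiction that L is regular, and let p be the pumping length.
Choose w = a^p b^{p+p!+1}. Since p ≠ (p+p!+1)-1 = p+p!, w ∈ L; and |w| ≥ p.
By the pumping lemma, w = xyz with |xy| ≤ p and |y| > 0.
Because |xy| ≤ p and w begins with p copies of a, we have y = a^k with 1 ≤ k ≤ p.
Since 1 ≤ k ≤ p, k divides p!; set t = 1 + p!/k. Then xy^t z has p + (p!/k)·k = p + p! copies of a. Now the a-count is p+p! and (b-count)-1 = (p+p!+1)-1 = p+p!, so i+1 ≠ j fails. So xy^t z = a^{p+p!} b^{p+p!+1} ∉ L.
This contradicts the pumping lemma, so L is not regular.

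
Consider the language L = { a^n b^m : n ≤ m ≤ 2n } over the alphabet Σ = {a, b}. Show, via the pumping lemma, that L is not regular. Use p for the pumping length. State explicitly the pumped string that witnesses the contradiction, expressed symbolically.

Suppose for contradiction that L is regular, and let p be the pumping length.
Take w = a^p b^p ∈ L (since p ≤ p ≤ 2p), with |w| = 2p ≥ p.
By the pumping lemma, w = xyz with |xy| ≤ p and y is nonempty.
Since the first p symbols of w are all a's and |xy| ≤ p, y lies entirely in the leading a-block: y = a^k for some k with 1 ≤ k ≤ p.
Pump with i = 2: xy^2z = a^{p+k} b^p. Now n = p+k > p = m, so the condition n ≤ m fails. Thus xy^2z ∉ L.
This is a contradiction; hence L is not regular.

a^{p+k} b^p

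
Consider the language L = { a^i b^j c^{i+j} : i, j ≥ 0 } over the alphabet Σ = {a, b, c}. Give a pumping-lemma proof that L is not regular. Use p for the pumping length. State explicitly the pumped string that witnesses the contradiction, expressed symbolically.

a^{p+k} b^p c^{2p}

Toward a contradiction, assume L is regular with pumping length p.
Take w = a^p b^p c^{2p} ∈ L (with i=j=p, i+j=2p), |w| = 4p ≥ p.
By the pumping lemma, w = xyz with |xy| ≤ p and |y| ≥ 1.
Because |xy| ≤ p and w begins with p copies of a, we have y = a^k with 1 ≤ k ≤ p.
Consider xy^2z = a^{p+k} b^p c^{2p}. Now the a- and b-counts sum to 2p+k, but the c-count is 2p ≠ 2p+k. So xy^2z ∉ L.
This is a contradiction; hence L is not regular.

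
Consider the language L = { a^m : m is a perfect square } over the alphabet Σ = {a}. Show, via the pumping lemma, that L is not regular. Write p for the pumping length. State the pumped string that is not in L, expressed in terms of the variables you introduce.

a^{p²+k}

Toward a contradiction, assume L is regular with pumping length p.
Take w = a^{p²} ∈ L with |w| = p² ≥ p.
Write w = xyz as guaranteed by the lemma, with |xy| ≤ p and |y| ≥ 1.
Then y = a^k for some k with 1 ≤ k ≤ p.
Pump with i = 2: xy^2z = a^{p²+k}. Since 1 ≤ k ≤ p, p² < p²+k ≤ p²+p < (p+1)², so p²+k lies strictly between consecutive squares and is not a perfect square. So xy^2z ∉ L.
This is a contradiction; hence L is not regular.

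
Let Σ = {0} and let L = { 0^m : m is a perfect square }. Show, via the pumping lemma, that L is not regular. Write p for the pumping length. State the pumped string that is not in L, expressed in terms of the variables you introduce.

Assume L is regular. Let p be the pumping length given by the pumping lemma.
Take w = 0^{p²} ∈ L with |w| = p² ≥ p.
The pumping lemma gives a decomposition w = xyz where |xy| ≤ p and |y| ≥ 1.
Then y = 0^k for some k with 1 ≤ k ≤ p.
Pump with i = 2: xy^2z = 0^{p²+k}. Since 1 ≤ k ≤ p, p² < p²+k ≤ p²+p < (p+1)², so p²+k lies strictly between consecutive squares and is not a perfect square. So xy^2z ∉ L.
This is a contradiction; hence L is not regular.

0^{p²+k}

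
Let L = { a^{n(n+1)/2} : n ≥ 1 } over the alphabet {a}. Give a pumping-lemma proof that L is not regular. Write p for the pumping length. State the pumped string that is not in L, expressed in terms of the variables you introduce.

Suppose for contradiction that L is regular, and let p be the pumping length.
Take w = a^{p(p+1)/2} ∈ L with |w| = p(p+1)/2 ≥ p.
Write w = xyz as guaranteed by the lemma, with |xy| ≤ p and y is nonempty.
Then y = a^k for some k with 1 ≤ k ≤ p.
Pump with i = 2: xy^2z = a^{p(p+1)/2+k}. Since 1 ≤ k ≤ p, p(p+1)/2 < p(p+1)/2+k ≤ p(p+1)/2+p < (p+1)(p+2)/2, so p(p+1)/2+k is strictly between consecutive triangular numbers. So xy^2z ∉ L.
This is a contradiction; hence L is not regular.

a^{p(p+1)/2+k}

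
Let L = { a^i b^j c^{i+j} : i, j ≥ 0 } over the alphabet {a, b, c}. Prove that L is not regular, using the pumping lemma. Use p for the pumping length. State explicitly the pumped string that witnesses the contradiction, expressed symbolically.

a^{p+k} b^p c^{2p}

Assume L is regular. Let p be the pumping length given by the pumping lemma.
Take w = a^p b^p c^{2p} ∈ L (with i=j=p, i+j=2p), |w| = 4p ≥ p.
Write w = xyz as guaranteed by the lemma, with |xy| ≤ p and |y| > 0.
Because |xy| ≤ p and w begins with p copies of a, we have y = a^k with 1 ≤ k ≤ p.
Consider xy^2z = a^{p+k} b^p c^{2p}. Now the a- and b-counts sum to 2p+k, but the c-count is 2p ≠ 2p+k. So xy^2z ∉ L.
Contradiction. Therefore L is not regular.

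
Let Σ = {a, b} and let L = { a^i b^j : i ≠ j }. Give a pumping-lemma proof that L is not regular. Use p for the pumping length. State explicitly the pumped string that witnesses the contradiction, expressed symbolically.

Suppose for contradiction that L is regular, and let p be the pumping length.
Choose w = a^p b^{p+p!}. Since p ≠ p+p!, w ∈ L; and |w| ≥ p.
Write w = xyz as guaranteed by the lemma, with |xy| ≤ p and y is nonempty.
Since the first p symbols of w are all a's and |xy| ≤ p, y lies entirely in the leading a-block: y = a^k for some k with 1 ≤ k ≤ p.
Since 1 ≤ k ≤ p, k divides p!; set t = 1 + p!/k. Then xy^t z has p + (p!/k)·k = p + p! copies of a. Now the a-count equals the b-count, so i ≠ j fails. So xy^t z = a^{p+p!} b^{p+p!} ∉ L.
This is a contradiction; hence L is not regular.

a^{p+p!} b^{p+p!}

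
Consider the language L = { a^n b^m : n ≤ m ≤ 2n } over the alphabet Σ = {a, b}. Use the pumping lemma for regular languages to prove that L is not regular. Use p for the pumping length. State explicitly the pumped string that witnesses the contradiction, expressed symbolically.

a^{p+k} b^p

Toward a contradiction, assume L is regular with pumping length p.
Take w = a^p b^p ∈ L (since p ≤ p ≤ 2p), with |w| = 2p ≥ p.
The pumping lemma gives a decomposition w = xyz where |xy| ≤ p and |y| > 0.
Since the first p symbols of w are all a's and |xy| ≤ p, y lies entirely in the leading a-block: y = a^k for some k with 1 ≤ k ≤ p.
Pump with i = 2: xy^2z = a^{p+k} b^p. Now n = p+k > p = m, so the condition n ≤ m fails. Thus xy^2z ∉ L.
This contradicts the pumping lemma, so L is not regular.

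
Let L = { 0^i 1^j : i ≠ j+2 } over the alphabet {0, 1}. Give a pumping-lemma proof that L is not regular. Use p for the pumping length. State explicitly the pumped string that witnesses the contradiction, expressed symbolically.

0^{p+p!} 1^{p+p!-2}

Assume L is regular. Let p be the pumping length given by the pumping lemma.
Choose w = 0^p 1^{p+p!-2}. Since p ≠ (p+p!-2)+2 = p+p!, w ∈ L; and |w| ≥ p.
By the pumping lemma, w = xyz with |xy| ≤ p and |y| ≥ 1.
Since the first p symbols of w are all 0's and |xy| ≤ p, y lies entirely in the leading 0-block: y = 0^k for some k with 1 ≤ k ≤ p.
Since 1 ≤ k ≤ p, k divides p!; set t = 1 + p!/k. Then xy^t z has p + (p!/k)·k = p + p! copies of 0. Now the 0-count is p+p! and (1-count)+2 = (p+p!-2)+2 = p+p!, so i ≠ j+2 fails. So xy^t z = 0^{p+p!} 1^{p+p!-2} ∉ L.
This contradicts the pumping lemma, so L is not regular.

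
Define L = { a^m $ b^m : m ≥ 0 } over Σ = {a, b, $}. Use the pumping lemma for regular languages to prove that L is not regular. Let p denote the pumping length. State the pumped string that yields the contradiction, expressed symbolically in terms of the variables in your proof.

Assume L is regular; let p be its pumping constant.
Take w = a^p $ b^p ∈ L with |w| = 2p+1 ≥ p.
The pumping lemma gives a decomposition w = xyz where |xy| ≤ p and |y| ≥ 1.
Since the first p symbols of w are all a's and |xy| ≤ p, y lies entirely in the leading a-block: y = a^k for some k with 1 ≤ k ≤ p.
Pump with i = 2: xy^2z = a^{p+k} $ b^p, which would require p+k = p. But k ≥ 1, so xy^2z ∉ L.
This is a contradiction; hence L is not regular.

a^{p+k} $ b^p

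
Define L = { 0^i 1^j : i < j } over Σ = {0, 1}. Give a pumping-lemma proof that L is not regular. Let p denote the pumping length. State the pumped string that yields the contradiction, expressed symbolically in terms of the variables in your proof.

Assume L is regular; let p be its pumping constant.
Choose w = 0^p 1^{p+1} ∈ L, with |w| = 2p+1 ≥ p.
Write w = xyz as guaranteed by the lemma, with |xy| ≤ p and |y| ≥ 1.
Since the first p symbols of w are all 0's and |xy| ≤ p, y lies entirely in the leading 0-block: y = 0^k for some k with 1 ≤ k ≤ p.
Consider xy^2z = 0^{p+k} 1^{p+1}. Since k ≥ 1, the 0-count p+k is at least p+1, so i < j fails; thus xy^2z ∉ L.
This contradicts the pumping lemma, so L is not regular.

0^{p+k} 1^{p+1}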